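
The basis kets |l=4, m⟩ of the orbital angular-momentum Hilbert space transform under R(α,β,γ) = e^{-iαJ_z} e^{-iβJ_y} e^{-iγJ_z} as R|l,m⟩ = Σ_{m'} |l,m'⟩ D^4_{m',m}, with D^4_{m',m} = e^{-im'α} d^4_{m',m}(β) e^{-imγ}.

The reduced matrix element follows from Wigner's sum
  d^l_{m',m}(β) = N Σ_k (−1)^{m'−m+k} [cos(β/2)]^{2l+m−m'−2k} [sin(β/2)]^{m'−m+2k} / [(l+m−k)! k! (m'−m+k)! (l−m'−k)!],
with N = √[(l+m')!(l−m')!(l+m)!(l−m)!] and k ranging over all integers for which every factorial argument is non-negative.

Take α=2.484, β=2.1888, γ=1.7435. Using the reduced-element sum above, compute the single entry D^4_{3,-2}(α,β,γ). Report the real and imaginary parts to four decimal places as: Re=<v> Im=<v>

Re=-0.1027 Im=0.1108

D^4_{3,-2}(2.484,2.1888,1.7435) = e^{-i·3·2.484}·d^4_{3,-2}(2.1888)·e^{-i·-2·1.7435}. Compute d first:
c=cos(2.1888/2)=0.458580, s=sin(2.1888/2)=0.888653; N=√[5040·1·2·720]=2693.993318
Admissible k: 0..1 (factorial args all ≥0)
  k=0: (−1)^5·2693.9933/(240)·0.4586^3·0.8887^5 = -0.599918
  k=1: (−1)^6·2693.9933/(720)·0.4586^1·0.8887^7 = +0.750940
d^4_{3,-2}(2.1888) = -0.599918 +0.750940 = +0.151022
Phases: e^{-i·(3)·2.484}=+0.391243-0.920288i, e^{-i·(-2)·1.7435}=-0.940938-0.338580i ⇒ D=-0.102654+0.110770i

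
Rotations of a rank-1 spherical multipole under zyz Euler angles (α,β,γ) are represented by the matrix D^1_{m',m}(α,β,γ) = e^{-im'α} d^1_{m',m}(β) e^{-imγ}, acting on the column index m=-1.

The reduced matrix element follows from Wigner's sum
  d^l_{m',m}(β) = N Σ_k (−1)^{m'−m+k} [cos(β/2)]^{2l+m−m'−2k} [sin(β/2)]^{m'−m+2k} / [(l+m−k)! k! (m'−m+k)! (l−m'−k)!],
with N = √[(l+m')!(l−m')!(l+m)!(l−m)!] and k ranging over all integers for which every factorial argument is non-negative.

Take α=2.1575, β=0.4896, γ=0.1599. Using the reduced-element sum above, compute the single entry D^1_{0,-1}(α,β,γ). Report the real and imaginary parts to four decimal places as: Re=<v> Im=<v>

Re=-0.3283 Im=-0.0529

Split into d^1_{0,-1}(β=0.4896) × two z-phases.
c=cos(0.4896/2)=0.970186, s=sin(0.4896/2)=0.242362; N=√[1·1·1·2]=1.414214
Admissible k: 0..0 (factorial args all ≥0)
  k=0: (−1)^1·1.4142/(1)·0.9702^1·0.2424^1 = -0.332533
d^1_{0,-1}(0.4896) = -0.332533
Attach z-rotation phases: D = e^{-i(0)(2.1575)}·(-0.332533)·e^{-i(-1)(0.1599)} = -0.328291-0.052946i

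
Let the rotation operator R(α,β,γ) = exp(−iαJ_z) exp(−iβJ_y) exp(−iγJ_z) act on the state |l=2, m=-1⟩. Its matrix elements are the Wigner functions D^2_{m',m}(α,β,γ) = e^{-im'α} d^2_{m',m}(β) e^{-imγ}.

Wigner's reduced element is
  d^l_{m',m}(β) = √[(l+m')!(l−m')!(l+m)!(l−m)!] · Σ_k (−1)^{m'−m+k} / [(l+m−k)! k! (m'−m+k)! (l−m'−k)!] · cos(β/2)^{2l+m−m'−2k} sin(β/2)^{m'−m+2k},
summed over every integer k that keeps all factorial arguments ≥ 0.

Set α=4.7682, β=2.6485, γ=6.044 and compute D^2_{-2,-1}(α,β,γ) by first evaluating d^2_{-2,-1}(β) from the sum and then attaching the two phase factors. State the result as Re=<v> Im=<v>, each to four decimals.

Re=-0.0280 Im=0.0036

Split into d^2_{-2,-1}(β=2.6485) × two z-phases.
Half-angle: c=0.244056, s=0.969761. N=√(1·24·1·6)=12.000000
Admissible k: 1..1 (factorial args all ≥0)
  k=1: (−1)^0·12.0000/(6)·0.2441^3·0.9698^1 = +0.028194
d^2_{-2,-1}(2.6485) = +0.028194
Phases: e^{-i·(-2)·4.7682}=-0.993777-0.111390i, e^{-i·(-1)·6.044}=+0.971531-0.236911i ⇒ D=-0.027965+0.003587i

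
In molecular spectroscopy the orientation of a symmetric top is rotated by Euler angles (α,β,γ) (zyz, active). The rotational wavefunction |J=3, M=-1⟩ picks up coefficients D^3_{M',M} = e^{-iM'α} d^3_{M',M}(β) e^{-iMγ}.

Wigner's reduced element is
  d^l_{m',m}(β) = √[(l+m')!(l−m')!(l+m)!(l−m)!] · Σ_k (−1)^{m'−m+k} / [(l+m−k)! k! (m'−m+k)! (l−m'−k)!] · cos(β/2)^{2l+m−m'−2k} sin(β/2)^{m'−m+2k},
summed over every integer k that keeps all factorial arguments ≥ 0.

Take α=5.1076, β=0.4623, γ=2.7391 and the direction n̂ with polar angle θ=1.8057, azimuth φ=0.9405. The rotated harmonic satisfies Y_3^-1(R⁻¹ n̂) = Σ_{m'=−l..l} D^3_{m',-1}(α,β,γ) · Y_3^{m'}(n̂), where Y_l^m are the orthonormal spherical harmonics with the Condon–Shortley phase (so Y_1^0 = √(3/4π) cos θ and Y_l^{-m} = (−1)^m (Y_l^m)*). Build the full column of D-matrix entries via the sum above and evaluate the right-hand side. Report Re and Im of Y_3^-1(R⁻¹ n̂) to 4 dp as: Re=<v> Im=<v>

Need the full column D^3_{m',-1} for m'=−3..3 at α=5.1076, β=0.4623, γ=2.7391.
cos(β/2)=0.973404, sin(β/2)=0.229097
d^3_{-3,-1}: single k=2 term ⇒ +0.182497;  D = +0.128753-0.129336i
d^3_{-2,-1}: k∈[1..2] ⇒ +0.633117 -0.070140 = +0.562977;  D = +0.521145+0.212959i
d^3_{-1,-1}: k∈[0..2] ⇒ +0.850663 -0.376965 +0.015661 = +0.489359;  D = +0.003563+0.489346i
d^3_{0,-1}: k∈[0..2] ⇒ -0.693545 +0.115252 -0.002128 = -0.580421;  D = +0.534038-0.227359i
d^3_{1,-1}: k∈[0..2] ⇒ +0.282724 -0.020881 +0.000145 = +0.261987;  D = -0.187518-0.182959i
d^3_{2,-1}: k∈[0..1] ⇒ -0.070140 +0.001943 = -0.068198;  D = -0.025162+0.063386i
d^3_{3,-1}: single k=0 term ⇒ +0.010109;  D = +0.010108-0.000175i
Y_3^{m'}(θ=1.8057,φ=0.9405) and Σ D·Y over m':
  (+0.1288-0.1293i)·(-0.3643-0.1208i)  (+0.5211+0.2130i)·(+0.0687+0.2142i)  (+0.0036+0.4893i)·(-0.1351+0.1851i)  (+0.5340-0.2274i)·(+0.2370+0.0000i)  (-0.1875-0.1830i)·(+0.1351+0.1851i)  (-0.0252+0.0634i)·(+0.0687-0.2142i)  (+0.0101-0.0002i)·(+0.3643-0.1208i)
Y_3^-1(R⁻¹ n̂) = -0.012787-0.012455i

Re=-0.0128 Im=-0.0125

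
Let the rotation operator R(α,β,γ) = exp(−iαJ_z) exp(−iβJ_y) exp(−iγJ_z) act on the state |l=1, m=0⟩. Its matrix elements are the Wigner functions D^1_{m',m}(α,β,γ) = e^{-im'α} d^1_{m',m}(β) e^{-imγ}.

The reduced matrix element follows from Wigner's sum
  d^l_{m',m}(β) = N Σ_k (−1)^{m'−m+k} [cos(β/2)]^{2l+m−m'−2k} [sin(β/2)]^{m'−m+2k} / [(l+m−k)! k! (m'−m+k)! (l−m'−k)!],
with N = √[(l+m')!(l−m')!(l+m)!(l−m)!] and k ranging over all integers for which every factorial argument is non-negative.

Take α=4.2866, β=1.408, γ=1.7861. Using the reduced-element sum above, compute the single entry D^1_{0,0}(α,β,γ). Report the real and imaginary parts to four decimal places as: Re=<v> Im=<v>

Split into d^1_{0,0}(β=1.408) × two z-phases.
With c≡cos(β/2)=0.762259 and s≡sin(β/2)=0.647272, N=[1·1·1·1]^{1/2}=1.000000
k: max(0,(0)−(0))=0 … min(1+(0),1−(0))=1
  k=0: (−1)^0·1.0000/(1)·0.7623^2·0.6473^0 = +0.581039
  k=1: (−1)^1·1.0000/(1)·0.7623^0·0.6473^2 = -0.418961
d^1_{0,0}(1.408) = +0.581039 -0.418961 = +0.162078
Attach z-rotation phases: D = e^{-i(0)(4.2866)}·(+0.162078)·e^{-i(0)(1.7861)} = +0.162078+0.000000i

Re=0.1621 Im=0.0000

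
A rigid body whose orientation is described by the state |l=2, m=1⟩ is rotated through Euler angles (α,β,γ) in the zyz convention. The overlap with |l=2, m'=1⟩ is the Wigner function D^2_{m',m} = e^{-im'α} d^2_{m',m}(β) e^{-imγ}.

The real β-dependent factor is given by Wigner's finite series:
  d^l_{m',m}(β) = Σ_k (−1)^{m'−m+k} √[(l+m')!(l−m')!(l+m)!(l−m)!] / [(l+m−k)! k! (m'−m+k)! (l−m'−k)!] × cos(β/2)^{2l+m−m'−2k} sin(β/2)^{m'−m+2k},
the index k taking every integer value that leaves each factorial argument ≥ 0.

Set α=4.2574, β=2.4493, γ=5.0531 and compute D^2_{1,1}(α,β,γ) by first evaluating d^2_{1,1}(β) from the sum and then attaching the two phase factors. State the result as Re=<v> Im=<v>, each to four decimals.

Re=0.2904 Im=0.0333

First d^2_{1,1}(β=2.4493), then the phase factors e^{-i(1)α} and e^{-i(1)γ}:
c=cos(2.4493/2)=0.339275, s=sin(2.4493/2)=0.940687; N=√[6·1·6·1]=6.000000
The bounds max(0,m−m')=0 and min(l+m,l−m')=1 give 2 terms
  k=0: (−1)^0·6.0000/(6)·0.3393^4·0.9407^0 = +0.013250
  k=1: (−1)^1·6.0000/(2)·0.3393^2·0.9407^2 = -0.305574
d^2_{1,1}(2.4493) = +0.013250 -0.305574 = -0.292324
Attach z-rotation phases: D = e^{-i(1)(4.2574)}·(-0.292324)·e^{-i(1)(5.0531)} = +0.290417+0.033334i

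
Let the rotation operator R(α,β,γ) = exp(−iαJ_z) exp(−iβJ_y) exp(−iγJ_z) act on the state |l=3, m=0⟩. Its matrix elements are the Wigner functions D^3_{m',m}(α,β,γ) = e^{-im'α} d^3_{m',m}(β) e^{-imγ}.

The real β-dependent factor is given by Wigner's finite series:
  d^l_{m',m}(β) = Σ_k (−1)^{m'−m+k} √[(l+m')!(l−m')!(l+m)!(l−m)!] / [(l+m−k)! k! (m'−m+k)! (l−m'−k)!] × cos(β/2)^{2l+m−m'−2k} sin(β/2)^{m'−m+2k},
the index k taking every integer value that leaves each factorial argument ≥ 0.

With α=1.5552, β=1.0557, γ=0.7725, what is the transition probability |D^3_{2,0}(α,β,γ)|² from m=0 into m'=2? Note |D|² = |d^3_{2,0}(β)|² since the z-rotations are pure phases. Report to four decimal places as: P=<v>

Split into d^3_{2,0}(β=1.0557) × two z-phases.
c=cos(1.0557/2)=0.863892, s=sin(1.0557/2)=0.503677; N=√[120·1·6·6]=65.726707
k∈{0,1} keeps every argument non-negative
  k=0: (−1)^2·65.7267/(12)·0.8639^4·0.5037^2 = +0.773932
  k=1: (−1)^3·65.7267/(12)·0.8639^2·0.5037^4 = -0.263080
d^3_{2,0}(1.0557) = +0.773932 -0.263080 = +0.510852
|D^3_{2,0}|² = |d^3_{2,0}(β)|² = (+0.510852)² = 0.260969 (the z-rotation phases have unit modulus)

P=0.2610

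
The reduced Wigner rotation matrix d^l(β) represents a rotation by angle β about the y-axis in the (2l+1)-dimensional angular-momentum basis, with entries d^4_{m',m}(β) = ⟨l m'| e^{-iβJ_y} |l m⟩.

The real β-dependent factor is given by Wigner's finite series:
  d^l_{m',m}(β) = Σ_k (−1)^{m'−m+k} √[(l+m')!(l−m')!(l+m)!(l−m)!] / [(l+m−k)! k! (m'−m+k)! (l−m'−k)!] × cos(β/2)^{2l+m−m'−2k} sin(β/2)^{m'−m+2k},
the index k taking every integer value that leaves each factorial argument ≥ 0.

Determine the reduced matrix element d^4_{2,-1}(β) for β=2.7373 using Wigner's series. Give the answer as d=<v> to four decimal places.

d^4_{2,-1}(β=2.7373) via Wigner's sum:
With c≡cos(β/2)=0.200772 and s≡sin(β/2)=0.979638, N=[720·2·6·120]^{1/2}=1018.233765
k: max(0,(-1)−(2))=0 … min(4+(-1),4−(2))=2
  k=0: (−1)^3·1018.2338/(72)·0.2008^5·0.9796^3 = -0.004337
  k=1: (−1)^4·1018.2338/(48)·0.2008^3·0.9796^5 = +0.154898
  k=2: (−1)^5·1018.2338/(240)·0.2008^1·0.9796^7 = -0.737563
d^4_{2,-1}(2.7373) = -0.004337 +0.154898 -0.737563 = -0.587003

d=-0.5870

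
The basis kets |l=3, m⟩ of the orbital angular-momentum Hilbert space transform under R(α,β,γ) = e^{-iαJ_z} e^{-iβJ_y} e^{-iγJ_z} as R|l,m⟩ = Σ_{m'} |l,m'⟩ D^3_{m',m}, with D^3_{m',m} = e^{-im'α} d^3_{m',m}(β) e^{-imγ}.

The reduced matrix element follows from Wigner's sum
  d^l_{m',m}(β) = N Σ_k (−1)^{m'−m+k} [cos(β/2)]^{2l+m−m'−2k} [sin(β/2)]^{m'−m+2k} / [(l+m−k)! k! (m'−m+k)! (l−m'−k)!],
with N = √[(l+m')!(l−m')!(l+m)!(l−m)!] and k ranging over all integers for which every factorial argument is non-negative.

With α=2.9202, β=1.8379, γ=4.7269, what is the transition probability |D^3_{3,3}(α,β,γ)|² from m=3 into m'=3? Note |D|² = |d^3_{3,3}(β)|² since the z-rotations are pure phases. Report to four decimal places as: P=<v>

Split into d^3_{3,3}(β=1.8379) × two z-phases.
Half-angle: c=0.606655, s=0.794965. N=√(720·1·720·1)=720.000000
Admissible k: 0..0 (factorial args all ≥0)
  k=0: (−1)^0·720.0000/(720)·0.6067^6·0.7950^0 = +0.049848
d^3_{3,3}(1.8379) = +0.049848
|D^3_{3,3}|² = |d^3_{3,3}(β)|² = (+0.049848)² = 0.002485 (the z-rotation phases have unit modulus)

P=0.0025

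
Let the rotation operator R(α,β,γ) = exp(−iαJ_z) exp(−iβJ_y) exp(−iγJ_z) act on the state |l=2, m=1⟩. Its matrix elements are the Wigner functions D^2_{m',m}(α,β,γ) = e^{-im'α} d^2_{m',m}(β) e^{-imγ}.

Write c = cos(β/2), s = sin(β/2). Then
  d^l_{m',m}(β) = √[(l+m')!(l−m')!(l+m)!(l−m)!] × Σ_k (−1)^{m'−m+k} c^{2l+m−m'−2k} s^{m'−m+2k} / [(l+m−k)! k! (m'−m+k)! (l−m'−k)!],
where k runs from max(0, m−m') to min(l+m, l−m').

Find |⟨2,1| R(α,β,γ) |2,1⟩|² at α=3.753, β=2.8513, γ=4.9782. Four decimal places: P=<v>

P=0.0037

Split into d^2_{1,1}(β=2.8513) × two z-phases.
Half-angle: c=0.144637, s=0.989485. N=√(6·1·6·1)=6.000000
The bounds max(0,m−m')=0 and min(l+m,l−m')=1 give 2 terms
  k=0: (−1)^0·6.0000/(6)·0.1446^4·0.9895^0 = +0.000438
  k=1: (−1)^1·6.0000/(2)·0.1446^2·0.9895^2 = -0.061447
d^2_{1,1}(2.8513) = +0.000438 -0.061447 = -0.061009
|D^2_{1,1}|² = |d^2_{1,1}(β)|² = (-0.061009)² = 0.003722 (the z-rotation phases have unit modulus)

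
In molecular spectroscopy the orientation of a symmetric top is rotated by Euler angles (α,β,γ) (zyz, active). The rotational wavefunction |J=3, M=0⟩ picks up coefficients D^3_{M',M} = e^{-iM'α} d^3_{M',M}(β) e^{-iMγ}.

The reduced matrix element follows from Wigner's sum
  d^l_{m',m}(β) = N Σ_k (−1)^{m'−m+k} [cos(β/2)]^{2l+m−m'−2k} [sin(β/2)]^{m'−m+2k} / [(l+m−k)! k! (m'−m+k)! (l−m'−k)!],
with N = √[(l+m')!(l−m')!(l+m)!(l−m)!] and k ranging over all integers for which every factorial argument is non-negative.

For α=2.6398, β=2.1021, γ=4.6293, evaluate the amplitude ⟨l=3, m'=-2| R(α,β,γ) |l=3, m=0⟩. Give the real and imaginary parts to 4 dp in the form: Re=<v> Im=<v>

Re=-0.2771 Im=0.4349

Split into d^3_{-2,0}(β=2.1021) × two z-phases.
With c≡cos(β/2)=0.496660 and s≡sin(β/2)=0.867945, N=[1·120·6·6]^{1/2}=65.726707
Admissible k: 2..3 (factorial args all ≥0)
  k=2: (−1)^0·65.7267/(12)·0.4967^4·0.8679^2 = +0.251063
  k=3: (−1)^1·65.7267/(12)·0.4967^2·0.8679^4 = -0.766740
d^3_{-2,0}(2.1021) = +0.251063 -0.766740 = -0.515678
D = (+0.537282-0.843403i)·(-0.515678)·(+1.000000+0.000000i) = -0.277064+0.434924i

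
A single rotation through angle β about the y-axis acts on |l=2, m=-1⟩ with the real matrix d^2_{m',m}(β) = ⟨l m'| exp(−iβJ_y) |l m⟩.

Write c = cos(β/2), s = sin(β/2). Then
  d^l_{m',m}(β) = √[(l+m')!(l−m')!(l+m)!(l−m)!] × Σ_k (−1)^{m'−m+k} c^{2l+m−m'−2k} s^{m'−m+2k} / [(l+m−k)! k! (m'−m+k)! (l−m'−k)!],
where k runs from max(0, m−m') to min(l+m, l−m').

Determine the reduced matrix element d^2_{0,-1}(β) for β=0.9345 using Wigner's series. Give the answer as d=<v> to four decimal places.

d=-0.5853

d^2_{0,-1}(β=0.9345) via Wigner's sum:
c=cos(0.9345/2)=0.892810, s=sin(0.9345/2)=0.450433; N=√[2·2·1·6]=4.898979
k∈{0,1} keeps every argument non-negative
  k=0: (−1)^1·4.8990/(2)·0.8928^3·0.4504^1 = -0.785205
  k=1: (−1)^2·4.8990/(2)·0.8928^1·0.4504^3 = +0.199859
d^2_{0,-1}(0.9345) = -0.785205 +0.199859 = -0.585346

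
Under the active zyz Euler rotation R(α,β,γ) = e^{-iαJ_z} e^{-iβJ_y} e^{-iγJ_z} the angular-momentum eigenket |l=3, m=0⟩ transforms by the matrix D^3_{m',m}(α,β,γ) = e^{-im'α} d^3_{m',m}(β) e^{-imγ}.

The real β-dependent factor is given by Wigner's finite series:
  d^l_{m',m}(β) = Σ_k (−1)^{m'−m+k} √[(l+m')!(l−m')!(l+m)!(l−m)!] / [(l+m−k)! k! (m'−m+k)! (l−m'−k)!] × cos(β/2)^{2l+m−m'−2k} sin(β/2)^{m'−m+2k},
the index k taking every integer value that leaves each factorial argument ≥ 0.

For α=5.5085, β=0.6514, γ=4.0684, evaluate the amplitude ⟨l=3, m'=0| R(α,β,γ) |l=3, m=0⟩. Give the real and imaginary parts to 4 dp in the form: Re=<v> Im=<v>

Re=0.0644 Im=0.0000

Split into d^3_{0,0}(β=0.6514) × two z-phases.
Half-angle: c=0.947427, s=0.319972. N=√(6·6·6·6)=36.000000
The bounds max(0,m−m')=0 and min(l+m,l−m')=3 give 4 terms
  k=0: (−1)^0·36.0000/(36)·0.9474^6·0.3200^0 = +0.723227
  k=1: (−1)^1·36.0000/(4)·0.9474^4·0.3200^2 = -0.742420
  k=2: (−1)^2·36.0000/(4)·0.9474^2·0.3200^4 = +0.084680
  k=3: (−1)^3·36.0000/(36)·0.9474^0·0.3200^6 = -0.001073
d^3_{0,0}(0.6514) = +0.723227 -0.742420 +0.084680 -0.001073 = +0.064414
Phases: e^{-i·(0)·5.5085}=+1.000000+0.000000i, e^{-i·(0)·4.0684}=+1.000000+0.000000i ⇒ D=+0.064414+0.000000i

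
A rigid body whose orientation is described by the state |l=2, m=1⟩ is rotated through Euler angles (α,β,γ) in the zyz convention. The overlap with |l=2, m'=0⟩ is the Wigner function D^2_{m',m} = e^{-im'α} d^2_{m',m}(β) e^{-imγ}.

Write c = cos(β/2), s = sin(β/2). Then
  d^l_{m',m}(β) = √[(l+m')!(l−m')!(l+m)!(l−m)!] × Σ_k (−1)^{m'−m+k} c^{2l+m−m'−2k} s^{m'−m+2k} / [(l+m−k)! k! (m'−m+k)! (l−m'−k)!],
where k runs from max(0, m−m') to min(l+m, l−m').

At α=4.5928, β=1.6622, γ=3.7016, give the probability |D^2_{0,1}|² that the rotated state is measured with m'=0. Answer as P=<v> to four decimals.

D^2_{0,1}(4.5928,1.6622,3.7016) = e^{-i·0·4.5928}·d^2_{0,1}(1.6622)·e^{-i·1·3.7016}. Compute d first:
Half-angle: c=0.674064, s=0.738673. N=√(2·2·6·1)=4.898979
k: max(0,(1)−(0))=1 … min(2+(1),2−(0))=2
  k=1: (−1)^0·4.8990/(2)·0.6741^3·0.7387^1 = +0.554154
  k=2: (−1)^1·4.8990/(2)·0.6741^1·0.7387^3 = -0.665478
d^2_{0,1}(1.6622) = +0.554154 -0.665478 = -0.111324
|D^2_{0,1}|² = |d^2_{0,1}(β)|² = (-0.111324)² = 0.012393 (the z-rotation phases have unit modulus)

P=0.0124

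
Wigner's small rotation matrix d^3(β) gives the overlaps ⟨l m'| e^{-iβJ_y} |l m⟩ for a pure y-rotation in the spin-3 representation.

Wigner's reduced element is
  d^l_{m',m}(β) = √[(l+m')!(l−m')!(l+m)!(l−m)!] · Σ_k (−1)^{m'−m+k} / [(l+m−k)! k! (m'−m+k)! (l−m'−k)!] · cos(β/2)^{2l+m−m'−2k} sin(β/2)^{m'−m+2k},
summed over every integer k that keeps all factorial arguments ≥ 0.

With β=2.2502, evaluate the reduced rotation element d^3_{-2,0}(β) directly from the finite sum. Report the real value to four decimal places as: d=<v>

d^3_{-2,0}(β=2.2502) via Wigner's sum:
c=cos(2.2502/2)=0.431086, s=sin(2.2502/2)=0.902311; N=√[1·120·6·6]=65.726707
k: max(0,(0)−(-2))=2 … min(3+(0),3−(-2))=3
  k=2: (−1)^0·65.7267/(12)·0.4311^4·0.9023^2 = +0.154003
  k=3: (−1)^1·65.7267/(12)·0.4311^2·0.9023^4 = -0.674704
d^3_{-2,0}(2.2502) = +0.154003 -0.674704 = -0.520701

d=-0.5207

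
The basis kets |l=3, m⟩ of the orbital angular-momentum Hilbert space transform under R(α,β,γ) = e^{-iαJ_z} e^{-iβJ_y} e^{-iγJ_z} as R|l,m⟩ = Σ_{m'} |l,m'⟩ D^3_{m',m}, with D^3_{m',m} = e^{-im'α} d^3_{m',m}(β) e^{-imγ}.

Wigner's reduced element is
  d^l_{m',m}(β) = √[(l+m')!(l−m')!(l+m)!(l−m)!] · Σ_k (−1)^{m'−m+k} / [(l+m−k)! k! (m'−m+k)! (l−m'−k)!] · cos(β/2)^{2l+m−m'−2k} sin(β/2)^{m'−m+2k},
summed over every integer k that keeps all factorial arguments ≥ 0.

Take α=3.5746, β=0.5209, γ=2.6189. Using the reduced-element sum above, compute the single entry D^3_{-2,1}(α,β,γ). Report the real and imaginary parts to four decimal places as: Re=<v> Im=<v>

Re=-0.0170 Im=-0.0924

First d^3_{-2,1}(β=0.5209), then the phase factors e^{-i(-2)α} and e^{-i(1)γ}:
With c≡cos(β/2)=0.966274 and s≡sin(β/2)=0.257515, N=[1·120·24·2]^{1/2}=75.894664
k: max(0,(1)−(-2))=3 … min(3+(1),3−(-2))=4
  k=3: (−1)^0·75.8947/(12)·0.9663^3·0.2575^3 = +0.097441
  k=4: (−1)^1·75.8947/(24)·0.9663^1·0.2575^5 = -0.003460
d^3_{-2,1}(0.5209) = +0.097441 -0.003460 = +0.093980
D = (+0.647868+0.761753i)·(+0.093980)·(-0.866478-0.499215i) = -0.017018-0.092427i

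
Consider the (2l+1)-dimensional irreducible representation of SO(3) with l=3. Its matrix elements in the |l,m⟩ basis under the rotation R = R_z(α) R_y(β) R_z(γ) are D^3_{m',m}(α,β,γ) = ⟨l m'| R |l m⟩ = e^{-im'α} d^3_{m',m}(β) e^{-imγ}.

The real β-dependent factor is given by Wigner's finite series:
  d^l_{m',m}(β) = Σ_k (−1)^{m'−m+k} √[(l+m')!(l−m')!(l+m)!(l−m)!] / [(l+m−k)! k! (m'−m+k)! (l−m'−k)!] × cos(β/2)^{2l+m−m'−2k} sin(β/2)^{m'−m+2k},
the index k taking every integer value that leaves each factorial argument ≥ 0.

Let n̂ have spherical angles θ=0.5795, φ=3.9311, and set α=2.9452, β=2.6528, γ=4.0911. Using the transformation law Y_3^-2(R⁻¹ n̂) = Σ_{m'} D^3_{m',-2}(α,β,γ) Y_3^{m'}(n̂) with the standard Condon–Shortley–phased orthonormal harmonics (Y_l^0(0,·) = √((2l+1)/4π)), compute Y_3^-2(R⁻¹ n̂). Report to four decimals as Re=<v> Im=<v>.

Re=0.3925 Im=-0.0125

Need the full column D^3_{m',-2} for m'=−3..3 at α=2.9452, β=2.6528, γ=4.0911.
cos(β/2)=0.241971, sin(β/2)=0.970284
d^3_{-3,-2}: single k=1 term ⇒ +0.001971;  D = -0.000509-0.001905i
d^3_{-2,-2}: k∈[0..1] ⇒ +0.000201 -0.016137 = -0.015936;  D = -0.001028-0.015903i
d^3_{-1,-2}: k∈[0..1] ⇒ -0.002545 +0.081849 = +0.079304;  D = +0.010424-0.078616i
d^3_{0,-2}: k∈[0..1] ⇒ +0.017677 -0.284237 = -0.266560;  D = +0.085927-0.252331i
d^3_{1,-2}: k∈[0..1] ⇒ -0.081849 +0.658046 = +0.576197;  D = +0.288603-0.498709i
d^3_{2,-2}: k∈[0..1] ⇒ +0.259472 -0.834434 = -0.574962;  D = +0.379555-0.431879i
d^3_{3,-2}: single k=0 term ⇒ -0.509720;  D = -0.404729+0.309853i
Y_3^{m'}(θ=0.5795,φ=3.9311) and Σ D·Y over m':
  (-0.0005-0.0019i)·(+0.0490+0.0478i)  (-0.0010-0.0159i)·(-0.0021-0.2564i)  (+0.0104-0.0786i)·(-0.3116+0.3142i)  (+0.0859-0.2523i)·(+0.1563+0.0000i)  (+0.2886-0.4987i)·(+0.3116+0.3142i)  (+0.3796-0.4319i)·(-0.0021+0.2564i)  (-0.4047+0.3099i)·(-0.0490+0.0478i)
Y_3^-2(R⁻¹ n̂) = +0.392485-0.012549i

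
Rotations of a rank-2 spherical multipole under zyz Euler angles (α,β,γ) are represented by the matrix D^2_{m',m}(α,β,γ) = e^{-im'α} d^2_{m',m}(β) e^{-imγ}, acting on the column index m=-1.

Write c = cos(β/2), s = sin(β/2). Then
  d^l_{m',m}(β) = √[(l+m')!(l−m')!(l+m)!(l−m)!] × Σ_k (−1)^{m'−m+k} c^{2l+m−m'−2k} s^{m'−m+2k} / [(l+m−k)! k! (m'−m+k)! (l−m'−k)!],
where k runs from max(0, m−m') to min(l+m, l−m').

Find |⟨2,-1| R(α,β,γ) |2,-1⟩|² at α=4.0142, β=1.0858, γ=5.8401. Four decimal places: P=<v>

D^2_{-1,-1}(4.0142,1.0858,5.8401) = e^{-i·-1·4.0142}·d^2_{-1,-1}(1.0858)·e^{-i·-1·5.8401}. Compute d first:
With c≡cos(β/2)=0.856214 and s≡sin(β/2)=0.516621, N=[1·6·1·6]^{1/2}=6.000000
Admissible k: 0..1 (factorial args all ≥0)
  k=0: (−1)^0·6.0000/(6)·0.8562^4·0.5166^0 = +0.537439
  k=1: (−1)^1·6.0000/(2)·0.8562^2·0.5166^2 = -0.586990
d^2_{-1,-1}(1.0858) = +0.537439 -0.586990 = -0.049550
|D^2_{-1,-1}|² = |d^2_{-1,-1}(β)|² = (-0.049550)² = 0.002455 (the z-rotation phases have unit modulus)

P=0.0025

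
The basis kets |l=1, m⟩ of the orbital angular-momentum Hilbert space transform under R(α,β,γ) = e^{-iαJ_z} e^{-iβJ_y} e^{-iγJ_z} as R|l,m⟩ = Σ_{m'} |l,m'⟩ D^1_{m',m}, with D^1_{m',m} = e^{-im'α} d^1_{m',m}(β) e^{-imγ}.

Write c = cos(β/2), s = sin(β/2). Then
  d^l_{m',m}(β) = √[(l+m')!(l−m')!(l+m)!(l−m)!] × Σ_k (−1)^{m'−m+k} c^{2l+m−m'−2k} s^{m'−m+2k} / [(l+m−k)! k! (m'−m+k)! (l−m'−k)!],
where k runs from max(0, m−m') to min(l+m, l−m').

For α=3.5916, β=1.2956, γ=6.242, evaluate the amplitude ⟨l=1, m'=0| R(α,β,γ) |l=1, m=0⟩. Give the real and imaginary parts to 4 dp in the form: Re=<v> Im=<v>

First d^1_{0,0}(β=1.2956), then the phase factors e^{-i(0)α} and e^{-i(0)γ}:
c=cos(1.2956/2)=0.797413, s=sin(1.2956/2)=0.603434; N=√[1·1·1·1]=1.000000
The bounds max(0,m−m')=0 and min(l+m,l−m')=1 give 2 terms
  k=0: (−1)^0·1.0000/(1)·0.7974^2·0.6034^0 = +0.635868
  k=1: (−1)^1·1.0000/(1)·0.7974^0·0.6034^2 = -0.364132
d^1_{0,0}(1.2956) = +0.635868 -0.364132 = +0.271736
D = (+1.000000+0.000000i)·(+0.271736)·(+1.000000+0.000000i) = +0.271736+0.000000i

Re=0.2717 Im=0.0000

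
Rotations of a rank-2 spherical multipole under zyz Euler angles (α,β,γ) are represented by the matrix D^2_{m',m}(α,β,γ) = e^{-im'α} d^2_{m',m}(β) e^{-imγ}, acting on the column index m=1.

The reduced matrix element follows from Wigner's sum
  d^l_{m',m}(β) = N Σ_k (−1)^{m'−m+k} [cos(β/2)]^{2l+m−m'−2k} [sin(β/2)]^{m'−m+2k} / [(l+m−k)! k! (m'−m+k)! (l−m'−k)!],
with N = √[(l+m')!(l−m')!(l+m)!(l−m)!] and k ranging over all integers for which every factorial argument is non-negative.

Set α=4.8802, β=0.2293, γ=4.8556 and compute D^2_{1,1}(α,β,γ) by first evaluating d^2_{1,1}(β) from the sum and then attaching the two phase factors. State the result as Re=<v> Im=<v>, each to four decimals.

First d^2_{1,1}(β=0.2293), then the phase factors e^{-i(1)α} and e^{-i(1)γ}:
With c≡cos(β/2)=0.993435 and s≡sin(β/2)=0.114399, N=[6·1·6·1]^{1/2}=6.000000
Admissible k: 0..1 (factorial args all ≥0)
  k=0: (−1)^0·6.0000/(6)·0.9934^4·0.1144^0 = +0.973997
  k=1: (−1)^1·6.0000/(2)·0.9934^2·0.1144^2 = -0.038748
d^2_{1,1}(0.2293) = +0.973997 -0.038748 = +0.935249
D = (+0.167025+0.985953i)·(+0.935249)·(+0.142722+0.989763i) = -0.890377+0.286216i

Re=-0.8904 Im=0.2862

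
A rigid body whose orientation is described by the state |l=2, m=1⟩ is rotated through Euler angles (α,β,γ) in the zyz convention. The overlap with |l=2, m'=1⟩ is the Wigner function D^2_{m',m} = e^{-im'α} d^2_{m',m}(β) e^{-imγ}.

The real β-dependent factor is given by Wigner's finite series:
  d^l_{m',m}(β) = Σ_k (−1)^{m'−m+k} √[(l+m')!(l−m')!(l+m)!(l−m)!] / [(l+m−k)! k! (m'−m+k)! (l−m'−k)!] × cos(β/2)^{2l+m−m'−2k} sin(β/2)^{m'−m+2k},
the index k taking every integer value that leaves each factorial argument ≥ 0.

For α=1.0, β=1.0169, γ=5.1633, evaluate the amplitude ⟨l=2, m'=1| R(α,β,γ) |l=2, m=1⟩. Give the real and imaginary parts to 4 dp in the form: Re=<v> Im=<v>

Re=0.0394 Im=0.0047

D^2_{1,1}(1.0,1.0169,5.1633) = e^{-i·1·1.0}·d^2_{1,1}(1.0169)·e^{-i·1·5.1633}. Compute d first:
Half-angle: c=0.873500, s=0.486824. N=√(6·1·6·1)=6.000000
Admissible k: 0..1 (factorial args all ≥0)
  k=0: (−1)^0·6.0000/(6)·0.8735^4·0.4868^0 = +0.582173
  k=1: (−1)^1·6.0000/(2)·0.8735^2·0.4868^2 = -0.542489
d^2_{1,1}(1.0169) = +0.582173 -0.542489 = +0.039684
Phases: e^{-i·(1)·1.0}=+0.540302-0.841471i, e^{-i·(1)·5.1633}=+0.435786+0.900050i ⇒ D=+0.039399+0.004746i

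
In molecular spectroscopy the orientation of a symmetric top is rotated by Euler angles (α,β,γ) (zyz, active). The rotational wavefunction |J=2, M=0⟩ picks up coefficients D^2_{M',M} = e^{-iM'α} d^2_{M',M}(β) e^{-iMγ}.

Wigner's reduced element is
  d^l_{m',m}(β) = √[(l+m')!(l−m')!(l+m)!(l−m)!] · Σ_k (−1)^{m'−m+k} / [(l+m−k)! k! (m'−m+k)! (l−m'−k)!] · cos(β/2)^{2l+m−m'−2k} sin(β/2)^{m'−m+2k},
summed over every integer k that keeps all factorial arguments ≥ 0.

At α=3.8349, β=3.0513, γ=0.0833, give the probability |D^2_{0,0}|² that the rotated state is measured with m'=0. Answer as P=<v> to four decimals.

D^2_{0,0}(3.8349,3.0513,0.0833) = e^{-i·0·3.8349}·d^2_{0,0}(3.0513)·e^{-i·0·0.0833}. Compute d first:
c=cos(3.0513/2)=0.045131, s=sin(3.0513/2)=0.998981; N=√[2·2·2·2]=4.000000
Admissible k: 0..2 (factorial args all ≥0)
  k=0: (−1)^0·4.0000/(4)·0.0451^4·0.9990^0 = +0.000004
  k=1: (−1)^1·4.0000/(1)·0.0451^2·0.9990^2 = -0.008131
  k=2: (−1)^2·4.0000/(4)·0.0451^0·0.9990^4 = +0.995931
d^2_{0,0}(3.0513) = +0.000004 -0.008131 +0.995931 = +0.987804
|D^2_{0,0}|² = |d^2_{0,0}(β)|² = (+0.987804)² = 0.975757 (the z-rotation phases have unit modulus)

P=0.9758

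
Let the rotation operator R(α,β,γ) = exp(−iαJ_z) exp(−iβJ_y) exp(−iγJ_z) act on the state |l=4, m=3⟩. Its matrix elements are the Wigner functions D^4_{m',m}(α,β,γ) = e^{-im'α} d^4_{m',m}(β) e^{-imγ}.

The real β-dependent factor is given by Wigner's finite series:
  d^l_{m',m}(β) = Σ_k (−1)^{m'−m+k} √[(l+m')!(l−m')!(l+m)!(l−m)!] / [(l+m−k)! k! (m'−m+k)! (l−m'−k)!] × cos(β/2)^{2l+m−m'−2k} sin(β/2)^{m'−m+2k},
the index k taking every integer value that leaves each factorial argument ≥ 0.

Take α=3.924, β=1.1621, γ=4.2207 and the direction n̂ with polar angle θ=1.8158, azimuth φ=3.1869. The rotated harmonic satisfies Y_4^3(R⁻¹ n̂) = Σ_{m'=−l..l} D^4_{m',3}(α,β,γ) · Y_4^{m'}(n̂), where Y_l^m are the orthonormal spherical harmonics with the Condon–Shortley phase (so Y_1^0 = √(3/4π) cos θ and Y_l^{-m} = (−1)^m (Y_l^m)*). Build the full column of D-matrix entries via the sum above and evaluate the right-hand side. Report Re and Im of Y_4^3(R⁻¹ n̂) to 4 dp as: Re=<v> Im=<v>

Need the full column D^4_{m',3} for m'=−4..4 at α=3.924, β=1.1621, γ=4.2207.
cos(β/2)=0.835887, sin(β/2)=0.548902
d^4_{-4,3}: single k=7 term ⇒ +0.035494;  D = -0.035288+0.003815i
d^4_{-3,3}: k∈[6..7] ⇒ +0.133771 -0.008241 = +0.125530;  D = +0.079000-0.097554i
d^4_{-2,3}: k∈[5..6] ⇒ +0.326664 -0.046954 = +0.279710;  D = +0.028401+0.278264i
d^4_{-1,3}: k∈[4..5] ⇒ +0.586257 -0.151682 = +0.434575;  D = -0.336081-0.275508i
d^4_{0,3}: k∈[3..4] ⇒ +0.798519 -0.344334 = +0.454185;  D = +0.452106-0.043413i
d^4_{1,3}: k∈[2..3] ⇒ +0.815726 -0.586257 = +0.229470;  D = -0.146536+0.176588i
d^4_{2,3}: k∈[1..2] ⇒ +0.585586 -0.757542 = -0.171956;  D = +0.015412+0.171264i
d^4_{3,3}: k∈[0..1] ⇒ +0.238330 -0.719403 = -0.481072;  D = -0.368365-0.309415i
d^4_{4,3}: single k=0 term ⇒ -0.442662;  D = +0.441110-0.037037i
Y_4^{m'}(θ=1.8158,φ=3.1869) and Σ D·Y over m':
  (-0.0353+0.0038i)·(+0.3856-0.0707i)  (+0.0790-0.0976i)·(+0.2747-0.0376i)  (+0.0284+0.2783i)·(-0.1844+0.0168i)  (-0.3361-0.2755i)·(-0.2878+0.0130i)  (+0.4521-0.0434i)·(+0.1435+0.0000i)  (-0.1465+0.1766i)·(+0.2878+0.0130i)  (+0.0154+0.1713i)·(-0.1844-0.0168i)  (-0.3684-0.3094i)·(-0.2747-0.0376i)  (+0.4411-0.0370i)·(+0.3856+0.0707i)
Y_4^3(R⁻¹ n̂) = +0.377775+0.124826i

Re=0.3778 Im=0.1248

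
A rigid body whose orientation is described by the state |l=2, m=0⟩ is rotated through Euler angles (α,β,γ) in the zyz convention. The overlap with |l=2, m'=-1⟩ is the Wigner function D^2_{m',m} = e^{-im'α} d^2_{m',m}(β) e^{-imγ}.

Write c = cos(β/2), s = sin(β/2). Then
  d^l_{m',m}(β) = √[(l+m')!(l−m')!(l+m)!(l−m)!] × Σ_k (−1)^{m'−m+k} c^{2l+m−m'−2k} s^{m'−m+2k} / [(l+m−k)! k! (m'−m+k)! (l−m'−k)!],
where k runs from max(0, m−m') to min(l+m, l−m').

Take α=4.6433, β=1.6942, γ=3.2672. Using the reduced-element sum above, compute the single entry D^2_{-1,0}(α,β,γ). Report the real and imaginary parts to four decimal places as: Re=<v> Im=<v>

First d^2_{-1,0}(β=1.6942), then the phase factors e^{-i(-1)α} and e^{-i(0)γ}:
With c≡cos(β/2)=0.662159 and s≡sin(β/2)=0.749363, N=[1·6·2·2]^{1/2}=4.898979
The bounds max(0,m−m')=1 and min(l+m,l−m')=2 give 2 terms
  k=1: (−1)^0·4.8990/(2)·0.6622^3·0.7494^1 = +0.532911
  k=2: (−1)^1·4.8990/(2)·0.6622^1·0.7494^3 = -0.682520
d^2_{-1,0}(1.6942) = +0.532911 -0.682520 = -0.149608
Phases: e^{-i·(-1)·4.6433}=-0.069034-0.997614i, e^{-i·(0)·3.2672}=+1.000000+0.000000i ⇒ D=+0.010328+0.149251i

Re=0.0103 Im=0.1493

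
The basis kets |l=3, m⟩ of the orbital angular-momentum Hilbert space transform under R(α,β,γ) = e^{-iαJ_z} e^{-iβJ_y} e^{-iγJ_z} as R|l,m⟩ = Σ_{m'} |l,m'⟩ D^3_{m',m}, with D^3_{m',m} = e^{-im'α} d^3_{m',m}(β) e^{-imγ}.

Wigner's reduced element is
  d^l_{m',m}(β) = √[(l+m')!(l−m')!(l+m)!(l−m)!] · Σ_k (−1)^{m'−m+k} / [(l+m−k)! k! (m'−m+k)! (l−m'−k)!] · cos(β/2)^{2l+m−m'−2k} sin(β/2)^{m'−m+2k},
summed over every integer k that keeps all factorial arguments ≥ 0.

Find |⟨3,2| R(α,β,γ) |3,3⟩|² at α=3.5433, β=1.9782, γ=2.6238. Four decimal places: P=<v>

P=0.0105

First d^3_{2,3}(β=1.9782), then the phase factors e^{-i(2)α} and e^{-i(3)γ}:
c=cos(1.9782/2)=0.549442, s=sin(1.9782/2)=0.835532; N=√[120·1·720·1]=293.938769
Admissible k: 1..1 (factorial args all ≥0)
  k=1: (−1)^0·293.9388/(120)·0.5494^5·0.8355^1 = +0.102482
d^3_{2,3}(1.9782) = +0.102482
|D^3_{2,3}|² = |d^3_{2,3}(β)|² = (+0.102482)² = 0.010503 (the z-rotation phases have unit modulus)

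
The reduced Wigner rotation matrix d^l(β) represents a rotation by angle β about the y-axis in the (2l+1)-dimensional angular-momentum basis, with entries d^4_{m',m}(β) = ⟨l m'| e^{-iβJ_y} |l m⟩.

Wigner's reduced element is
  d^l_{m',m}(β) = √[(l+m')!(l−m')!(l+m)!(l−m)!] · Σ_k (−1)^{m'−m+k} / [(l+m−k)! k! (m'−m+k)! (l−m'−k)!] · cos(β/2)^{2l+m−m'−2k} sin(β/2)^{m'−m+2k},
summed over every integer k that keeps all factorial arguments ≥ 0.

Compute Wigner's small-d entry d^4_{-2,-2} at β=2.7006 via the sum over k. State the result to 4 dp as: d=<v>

d^4_{-2,-2}(β=2.7006) via Wigner's sum:
c=cos(2.7006/2)=0.218714, s=sin(2.7006/2)=0.975789; N=√[2·720·2·720]=1440.000000
The bounds max(0,m−m')=0 and min(l+m,l−m')=2 give 3 terms
  k=0: (−1)^0·1440.0000/(1440)·0.2187^8·0.9758^0 = +0.000005
  k=1: (−1)^1·1440.0000/(120)·0.2187^6·0.9758^2 = -0.001251
  k=2: (−1)^2·1440.0000/(96)·0.2187^4·0.9758^4 = +0.031119
d^4_{-2,-2}(2.7006) = +0.000005 -0.001251 +0.031119 = +0.029873

d=0.0299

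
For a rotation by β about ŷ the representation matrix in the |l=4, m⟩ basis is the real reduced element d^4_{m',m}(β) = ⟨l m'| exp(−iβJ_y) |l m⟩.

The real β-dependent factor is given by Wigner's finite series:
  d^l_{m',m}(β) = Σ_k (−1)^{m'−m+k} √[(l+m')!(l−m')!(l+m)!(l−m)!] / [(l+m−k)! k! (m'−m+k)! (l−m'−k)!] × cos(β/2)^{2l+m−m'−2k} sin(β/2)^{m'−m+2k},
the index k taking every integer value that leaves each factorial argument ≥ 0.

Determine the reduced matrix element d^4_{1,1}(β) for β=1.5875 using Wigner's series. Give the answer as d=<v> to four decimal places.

d^4_{1,1}(β=1.5875) via Wigner's sum:
Half-angle: c=0.701177, s=0.712988. N=√(120·6·120·6)=720.000000
k∈{0,1,2,3} keeps every argument non-negative
  k=0: (−1)^0·720.0000/(720)·0.7012^8·0.7130^0 = +0.058428
  k=1: (−1)^1·720.0000/(48)·0.7012^6·0.7130^2 = -0.906191
  k=2: (−1)^2·720.0000/(24)·0.7012^4·0.7130^4 = +1.873954
  k=3: (−1)^3·720.0000/(72)·0.7012^2·0.7130^6 = -0.645873
d^4_{1,1}(1.5875) = +0.058428 -0.906191 +1.873954 -0.645873 = +0.380318

d=0.3803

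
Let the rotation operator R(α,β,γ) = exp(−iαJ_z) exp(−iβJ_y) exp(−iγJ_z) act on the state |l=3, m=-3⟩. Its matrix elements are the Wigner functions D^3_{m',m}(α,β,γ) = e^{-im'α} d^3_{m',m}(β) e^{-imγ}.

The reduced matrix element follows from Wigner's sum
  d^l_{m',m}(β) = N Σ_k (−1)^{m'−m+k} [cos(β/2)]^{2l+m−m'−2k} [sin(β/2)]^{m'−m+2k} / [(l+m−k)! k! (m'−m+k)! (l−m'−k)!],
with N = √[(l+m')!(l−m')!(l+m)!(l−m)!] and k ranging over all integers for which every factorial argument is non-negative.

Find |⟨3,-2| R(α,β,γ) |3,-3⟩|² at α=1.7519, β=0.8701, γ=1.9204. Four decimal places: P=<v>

P=0.4009

D^3_{-2,-3}(1.7519,0.8701,1.9204) = e^{-i·-2·1.7519}·d^3_{-2,-3}(0.8701)·e^{-i·-3·1.9204}. Compute d first:
With c≡cos(β/2)=0.906849 and s≡sin(β/2)=0.421456, N=[1·120·1·720]^{1/2}=293.938769
The bounds max(0,m−m')=0 and min(l+m,l−m')=0 give 1 term
  k=0: (−1)^1·293.9388/(120)·0.9068^5·0.4215^1 = -0.633144
d^3_{-2,-3}(0.8701) = -0.633144
|D^3_{-2,-3}|² = |d^3_{-2,-3}(β)|² = (-0.633144)² = 0.400871 (the z-rotation phases have unit modulus)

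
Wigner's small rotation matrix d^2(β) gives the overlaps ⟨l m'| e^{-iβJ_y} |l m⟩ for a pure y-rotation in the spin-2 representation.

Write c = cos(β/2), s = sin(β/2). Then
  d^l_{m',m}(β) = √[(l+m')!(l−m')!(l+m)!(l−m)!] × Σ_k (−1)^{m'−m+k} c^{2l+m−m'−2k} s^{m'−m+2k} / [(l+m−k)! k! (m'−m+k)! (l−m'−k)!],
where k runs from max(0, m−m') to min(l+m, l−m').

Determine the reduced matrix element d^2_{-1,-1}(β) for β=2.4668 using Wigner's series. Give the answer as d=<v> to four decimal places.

d=-0.2807

d^2_{-1,-1}(β=2.4668) via Wigner's sum:
c=cos(2.4668/2)=0.331031, s=sin(2.4668/2)=0.943620; N=√[1·6·1·6]=6.000000
k∈{0,1} keeps every argument non-negative
  k=0: (−1)^0·6.0000/(6)·0.3310^4·0.9436^0 = +0.012008
  k=1: (−1)^1·6.0000/(2)·0.3310^2·0.9436^2 = -0.292721
d^2_{-1,-1}(2.4668) = +0.012008 -0.292721 = -0.280713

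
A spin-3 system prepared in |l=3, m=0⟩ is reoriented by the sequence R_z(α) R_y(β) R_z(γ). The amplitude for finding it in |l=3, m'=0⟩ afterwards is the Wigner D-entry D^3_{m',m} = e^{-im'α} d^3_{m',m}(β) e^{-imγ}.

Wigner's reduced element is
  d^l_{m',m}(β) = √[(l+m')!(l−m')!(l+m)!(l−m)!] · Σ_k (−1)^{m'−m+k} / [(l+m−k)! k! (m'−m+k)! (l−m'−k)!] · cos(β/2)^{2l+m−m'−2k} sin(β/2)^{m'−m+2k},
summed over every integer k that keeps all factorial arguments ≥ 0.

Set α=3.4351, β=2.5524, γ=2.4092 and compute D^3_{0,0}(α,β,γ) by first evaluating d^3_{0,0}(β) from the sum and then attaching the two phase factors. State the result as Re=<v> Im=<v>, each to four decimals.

Re=-0.1896 Im=0.0000

D^3_{0,0}(3.4351,2.5524,2.4092) = e^{-i·0·3.4351}·d^3_{0,0}(2.5524)·e^{-i·0·2.4092}. Compute d first:
c=cos(2.5524/2)=0.290354, s=sin(2.5524/2)=0.956919; N=√[6·6·6·6]=36.000000
Admissible k: 0..3 (factorial args all ≥0)
  k=0: (−1)^0·36.0000/(36)·0.2904^6·0.9569^0 = +0.000599
  k=1: (−1)^1·36.0000/(4)·0.2904^4·0.9569^2 = -0.058574
  k=2: (−1)^2·36.0000/(4)·0.2904^2·0.9569^4 = +0.636207
  k=3: (−1)^3·36.0000/(36)·0.2904^0·0.9569^6 = -0.767807
d^3_{0,0}(2.5524) = +0.000599 -0.058574 +0.636207 -0.767807 = -0.189575
Attach z-rotation phases: D = e^{-i(0)(3.4351)}·(-0.189575)·e^{-i(0)(2.4092)} = -0.189575+0.000000i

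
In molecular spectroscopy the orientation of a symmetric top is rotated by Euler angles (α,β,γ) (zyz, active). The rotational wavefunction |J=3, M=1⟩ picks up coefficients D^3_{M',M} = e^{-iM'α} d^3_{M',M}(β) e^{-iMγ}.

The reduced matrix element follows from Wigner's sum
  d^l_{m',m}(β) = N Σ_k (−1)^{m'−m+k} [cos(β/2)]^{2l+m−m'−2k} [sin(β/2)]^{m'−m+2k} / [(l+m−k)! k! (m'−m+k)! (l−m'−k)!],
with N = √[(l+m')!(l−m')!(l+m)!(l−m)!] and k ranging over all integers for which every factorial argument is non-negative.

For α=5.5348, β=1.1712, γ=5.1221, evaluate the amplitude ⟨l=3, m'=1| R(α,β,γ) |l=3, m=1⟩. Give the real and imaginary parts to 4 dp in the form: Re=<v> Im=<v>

Re=0.1511 Im=-0.4291

D^3_{1,1}(5.5348,1.1712,5.1221) = e^{-i·1·5.5348}·d^3_{1,1}(1.1712)·e^{-i·1·5.1221}. Compute d first:
c=cos(1.1712/2)=0.833381, s=sin(1.1712/2)=0.552700; N=√[24·2·24·2]=48.000000
k∈{0,1,2} keeps every argument non-negative
  k=0: (−1)^0·48.0000/(48)·0.8334^6·0.5527^0 = +0.335012
  k=1: (−1)^1·48.0000/(6)·0.8334^4·0.5527^2 = -1.178804
  k=2: (−1)^2·48.0000/(8)·0.8334^2·0.5527^4 = +0.388861
d^3_{1,1}(1.1712) = +0.335012 -1.178804 +0.388861 = -0.454931
Attach z-rotation phases: D = e^{-i(1)(5.5348)}·(-0.454931)·e^{-i(1)(5.1221)} = +0.151145-0.429089i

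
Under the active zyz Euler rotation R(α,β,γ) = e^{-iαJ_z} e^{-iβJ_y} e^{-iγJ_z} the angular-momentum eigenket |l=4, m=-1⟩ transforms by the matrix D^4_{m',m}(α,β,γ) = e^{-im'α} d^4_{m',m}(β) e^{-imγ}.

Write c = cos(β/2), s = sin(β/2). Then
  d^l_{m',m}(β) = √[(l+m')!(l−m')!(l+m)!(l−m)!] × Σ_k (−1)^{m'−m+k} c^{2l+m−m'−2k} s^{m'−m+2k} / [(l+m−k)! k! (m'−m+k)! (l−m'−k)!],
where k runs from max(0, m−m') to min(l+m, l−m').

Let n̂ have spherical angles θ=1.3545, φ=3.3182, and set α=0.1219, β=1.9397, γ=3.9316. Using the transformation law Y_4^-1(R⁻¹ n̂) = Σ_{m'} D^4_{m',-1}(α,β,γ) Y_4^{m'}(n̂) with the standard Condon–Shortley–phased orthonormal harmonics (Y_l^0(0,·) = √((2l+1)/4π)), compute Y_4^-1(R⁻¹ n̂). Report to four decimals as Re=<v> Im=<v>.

Re=0.1225 Im=0.2590

Need the full column D^4_{m',-1} for m'=−4..4 at α=0.1219, β=1.9397, γ=3.9316.
cos(β/2)=0.565423, sin(β/2)=0.824801
d^4_{-4,-1}: single k=3 term ⇒ +0.242666;  D = -0.070132-0.232311i
d^4_{-3,-1}: k∈[2..3] ⇒ +0.176445 -0.625763 = -0.449318;  D = +0.181197+0.411162i
d^4_{-2,-1}: k∈[1..3] ⇒ +0.064655 -0.687895 +0.975847 = +0.352607;  D = -0.180376-0.302979i
d^4_{-1,-1}: k∈[0..3] ⇒ +0.010447 -0.333451 +1.419098 -1.006566 = +0.089529;  D = -0.054813-0.070788i
d^4_{0,-1}: k∈[0..3] ⇒ -0.068152 +0.870126 -1.851539 +0.656648 = -0.392918;  D = +0.276551+0.279112i
d^4_{1,-1}: k∈[0..3] ⇒ +0.222300 -1.419098 +1.509849 -0.214187 = +0.098864;  D = -0.077608-0.061246i
d^4_{2,-1}: k∈[0..2] ⇒ -0.458596 +1.463770 -0.622951 = +0.382223;  D = -0.326610-0.198546i
d^4_{3,-1}: k∈[0..1] ⇒ +0.625763 -0.798937 = -0.173173;  D = +0.157817+0.071294i
d^4_{4,-1}: single k=0 term ⇒ -0.516370;  D = +0.492938+0.153785i
Y_4^{m'}(θ=1.3545,φ=3.3182) and Σ D·Y over m':
  (-0.0701-0.2323i)·(+0.3063-0.2614i)  (+0.1812+0.4112i)·(-0.2160+0.1265i)  (-0.1804-0.3030i)·(-0.2029+0.0748i)  (-0.0548-0.0708i)·(+0.2614-0.0467i)  (+0.2766+0.2791i)·(+0.1790+0.0000i)  (-0.0776-0.0612i)·(-0.2614-0.0467i)  (-0.3266-0.1985i)·(-0.2029-0.0748i)  (+0.1578+0.0713i)·(+0.2160+0.1265i)  (+0.4929+0.1538i)·(+0.3063+0.2614i)
Y_4^-1(R⁻¹ n̂) = +0.122499+0.258957i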